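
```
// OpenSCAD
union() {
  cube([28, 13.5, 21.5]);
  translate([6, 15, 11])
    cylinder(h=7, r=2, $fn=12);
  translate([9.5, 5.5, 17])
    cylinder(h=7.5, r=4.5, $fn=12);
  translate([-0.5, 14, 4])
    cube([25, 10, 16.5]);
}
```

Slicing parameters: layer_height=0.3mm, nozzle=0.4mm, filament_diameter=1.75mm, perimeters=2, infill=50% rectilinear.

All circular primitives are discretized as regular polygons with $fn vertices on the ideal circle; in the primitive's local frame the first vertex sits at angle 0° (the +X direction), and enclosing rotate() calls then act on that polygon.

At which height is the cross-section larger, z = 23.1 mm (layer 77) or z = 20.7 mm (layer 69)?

layer 69 (z = 20.7 mm)

Layer 77 (z = 23.1): the cube does not reach this height (z outside [0, 21.5]); the cylinder at (6, 15) is not intersected at this z (z outside [11, 18]); the r=4.5 cylinder at (9.5, 5.5) gives a regular 12-gon of circumradius 4.5 (constant along its height) (area = (12/2)·4.500²·sin(360°/12) = 60.75 mm²); the cube at (-0.5, 14) is not intersected at this z (z outside [4, 20.5]); Taking the union: only the r=4.5 cylinder at (9.5, 5.5) is present, so the union is just that shape — area = 60.75 mm². So its area = 60.75 mm². Layer 69 (z = 20.7): the 28×13.5 cube contributes its full rectangle (area 378.00 mm²); the cylinder at (6, 15) does not reach this height (z outside [11, 18]); the r=4.5 cylinder at (9.5, 5.5) gives a regular 12-gon of circumradius 4.5 (constant along its height) (area = (12/2)·4.500²·sin(360°/12) = 60.75 mm²); the cube at (-0.5, 14) is absent (z outside [4, 20.5]); Combining (union): the r=4.5 cylinder at (9.5, 5.5) lies entirely inside the 28×13.5 cube, so the union is just the 28×13.5 cube — area = 378.00 mm². So its area = 378.00 mm². Layer 69 is larger (378.00 vs 60.75 mm²).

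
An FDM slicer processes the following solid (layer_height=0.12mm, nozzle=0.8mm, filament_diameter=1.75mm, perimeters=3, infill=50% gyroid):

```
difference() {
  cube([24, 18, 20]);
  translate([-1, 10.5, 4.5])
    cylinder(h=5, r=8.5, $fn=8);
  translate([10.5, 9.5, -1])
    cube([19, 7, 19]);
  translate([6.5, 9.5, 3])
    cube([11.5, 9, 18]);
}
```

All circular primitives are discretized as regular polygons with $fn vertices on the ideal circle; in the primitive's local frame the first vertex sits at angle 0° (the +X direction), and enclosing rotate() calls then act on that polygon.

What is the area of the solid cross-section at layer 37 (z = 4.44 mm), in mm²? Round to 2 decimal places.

At z = 4.44 mm: the cube (footprint 24×18) is included at this height (area 432.00 mm²); the cylinder at (-1, 10.5) does not reach this height (z outside [4.5, 9.5]); the cube at (10.5, 9.5) is present — its section is the full 19×7 rectangle (area 133.00 mm²); the cube at (6.5, 9.5) is present — its section is the full 11.5×9 rectangle (area 103.50 mm²); Taking the first minus the rest: starting from the 24×18 cube (432.00 mm²), the 19×7 cube at (10.5, 9.5) partially overlaps it — only the 94.50 mm² overlap (of its 133.00 mm²) is removed, clipping the outline; the 11.5×9 cube at (6.5, 9.5) partially overlaps it — only the 45.25 mm² overlap (of its 103.50 mm²) is removed, clipping the outline — area = 292.25 mm². Overall, the cross-section has 2 separate islands. Net area = 292.25 mm².

292.25 mm²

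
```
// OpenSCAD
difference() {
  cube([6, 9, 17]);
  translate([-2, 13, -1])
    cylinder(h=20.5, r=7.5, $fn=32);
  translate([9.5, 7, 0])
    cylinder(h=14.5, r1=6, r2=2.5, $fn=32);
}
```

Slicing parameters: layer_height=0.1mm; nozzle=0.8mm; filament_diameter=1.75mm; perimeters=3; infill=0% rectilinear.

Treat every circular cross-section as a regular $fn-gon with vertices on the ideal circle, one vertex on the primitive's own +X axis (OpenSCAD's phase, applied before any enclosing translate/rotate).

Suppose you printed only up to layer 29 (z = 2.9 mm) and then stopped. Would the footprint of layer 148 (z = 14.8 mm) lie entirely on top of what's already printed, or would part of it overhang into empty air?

part overhangs

Compare the two slices. At z = 2.9: the cube is present — its section is the full 6×9 rectangle (area 54.00 mm²); the r=7.5 cylinder at (-2, 13) gives a regular 32-gon of circumradius 7.5 (constant along its height) (area = (32/2)·7.500²·sin(360°/32) = 175.58 mm²); the cone at (9.5, 7) contributes a regular 32-gon of circumradius 5.300 (interpolated between r1=6 and r2=2.5 at t=0.200) (area = (32/2)·5.300²·sin(360°/32) = 87.68 mm²); After the difference (first − rest): starting from the 6×9 cube (54.00 mm²), the r=7.5 cylinder at (-2, 13) partially overlaps it — only the 8.72 mm² overlap (of its 175.58 mm²) is removed, clipping the outline; the cone at (9.5, 7) partially overlaps it — only the 8.20 mm² overlap (of its 87.68 mm²) is removed, clipping the outline — area = 37.09 mm². At z = 14.8: the cube is present — its section is the full 6×9 rectangle (area 54.00 mm²); the r=7.5 cylinder at (-2, 13) gives a regular 32-gon of circumradius 7.5 (constant along its height) (area = (32/2)·7.500²·sin(360°/32) = 175.58 mm²); the cone at (9.5, 7) does not reach this height (z outside [0, 14.5]); Subtracting the remaining from the first: starting from the 6×9 cube (54.00 mm²), the r=7.5 cylinder at (-2, 13) partially overlaps it — only the 8.72 mm² overlap (of its 175.58 mm²) is removed, clipping the outline — area = 45.28 mm². Checking containment: at z = 14.8 the cross-section extends beyond the z = 2.9 cross-section by about 8.20 mm².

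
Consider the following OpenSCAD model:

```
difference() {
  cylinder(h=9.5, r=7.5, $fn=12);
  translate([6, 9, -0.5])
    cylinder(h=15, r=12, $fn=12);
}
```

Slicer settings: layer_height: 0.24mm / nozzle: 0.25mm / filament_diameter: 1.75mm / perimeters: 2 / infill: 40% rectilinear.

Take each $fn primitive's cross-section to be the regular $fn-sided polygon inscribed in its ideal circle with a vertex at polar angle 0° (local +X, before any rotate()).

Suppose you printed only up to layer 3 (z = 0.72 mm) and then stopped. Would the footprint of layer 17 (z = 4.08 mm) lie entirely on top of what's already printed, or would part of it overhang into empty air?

entirely on top

Compare the two slices. At z = 0.72: the cylinder: section is a regular 12-gon, circumradius r=7.5 (area = (12/2)·7.500²·sin(360°/12) = 168.75 mm²); the cylinder at (6, 9): section is a regular 12-gon, circumradius r=12 (area = (12/2)·12.000²·sin(360°/12) = 432.00 mm²); Taking the first minus the rest: starting from the r=7.5 cylinder (168.75 mm²), the r=12 cylinder at (6, 9) partially overlaps it — only the 86.12 mm² overlap (of its 432.00 mm²) is removed, clipping the outline — area = 82.63 mm². At z = 4.08: the cylinder: section is a regular 12-gon, circumradius r=7.5 (area = (12/2)·7.500²·sin(360°/12) = 168.75 mm²); the cylinder at (6, 9): section is a regular 12-gon, circumradius r=12 (area = (12/2)·12.000²·sin(360°/12) = 432.00 mm²); Subtracting the remaining from the first: starting from the r=7.5 cylinder (168.75 mm²), the r=12 cylinder at (6, 9) partially overlaps it — only the 86.12 mm² overlap (of its 432.00 mm²) is removed, clipping the outline — area = 82.63 mm². Checking containment: the cross-section at z = 4.08 is a subset of the cross-section at z = 0.72.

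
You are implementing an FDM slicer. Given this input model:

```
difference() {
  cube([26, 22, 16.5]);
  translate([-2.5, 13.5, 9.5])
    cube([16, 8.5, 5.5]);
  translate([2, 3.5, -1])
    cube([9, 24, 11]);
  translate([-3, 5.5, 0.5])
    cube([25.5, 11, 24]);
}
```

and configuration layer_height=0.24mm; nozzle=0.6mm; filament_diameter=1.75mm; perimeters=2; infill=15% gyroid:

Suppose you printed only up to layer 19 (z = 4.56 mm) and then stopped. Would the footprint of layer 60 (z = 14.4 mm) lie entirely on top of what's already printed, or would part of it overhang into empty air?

part overhangs

Compare the two slices. At z = 4.56: the cube is present — its section is the full 26×22 rectangle (area 572.00 mm²); the cube at (-2.5, 13.5) does not reach this height (z outside [9.5, 15]); the 9×24 cube at (2, 3.5) contributes its full rectangle (area 216.00 mm²); the cube at (-3, 5.5) (footprint 25.5×11) is included at this height (area 280.50 mm²); Taking the first minus the rest: starting from the 26×22 cube (572.00 mm²), the 9×24 cube at (2, 3.5) partially overlaps it — only the 166.50 mm² overlap (of its 216.00 mm²) is removed, clipping the outline; the 25.5×11 cube at (-3, 5.5) partially overlaps it — only the 148.50 mm² overlap (of its 280.50 mm²) is removed, clipping the outline — area = 257.00 mm². At z = 14.4: the cube is present — its section is the full 26×22 rectangle (area 572.00 mm²); the cube at (-2.5, 13.5) is present — its section is the full 16×8.5 rectangle (area 136.00 mm²); the cube at (2, 3.5) does not reach this height (z outside [-1, 10]); the 25.5×11 cube at (-3, 5.5) contributes its full rectangle (area 280.50 mm²); Taking the first minus the rest: starting from the 26×22 cube (572.00 mm²), the 16×8.5 cube at (-2.5, 13.5) partially overlaps it — only the 114.75 mm² overlap (of its 136.00 mm²) is removed, clipping the outline; the 25.5×11 cube at (-3, 5.5) partially overlaps it — only the 207.00 mm² overlap (of its 280.50 mm²) is removed, clipping the outline — area = 250.25 mm². Checking containment: at z = 14.4 the cross-section extends beyond the z = 4.56 cross-section by about 18.00 mm².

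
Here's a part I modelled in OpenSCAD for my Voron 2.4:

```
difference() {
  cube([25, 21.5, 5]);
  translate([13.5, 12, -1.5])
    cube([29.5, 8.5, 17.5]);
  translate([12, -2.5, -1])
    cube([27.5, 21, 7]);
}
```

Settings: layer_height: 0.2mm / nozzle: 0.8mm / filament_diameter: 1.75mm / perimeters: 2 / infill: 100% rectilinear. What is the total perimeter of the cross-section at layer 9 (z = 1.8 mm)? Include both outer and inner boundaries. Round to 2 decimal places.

At z = 1.8 mm: the cube (footprint 25×21.5) is included at this height (perimeter 93.00 mm); the cube at (13.5, 12) (footprint 29.5×8.5) is included at this height (perimeter 76.00 mm); the 27.5×21 cube at (12, -2.5) contributes its full rectangle (perimeter 97.00 mm); After the difference (first − rest): starting from the 25×21.5 cube, the 29.5×8.5 cube at (13.5, 12) partially overlaps it — only the 97.75 mm² overlap (of its 250.75 mm²) is removed, clipping the outline; the 27.5×21 cube at (12, -2.5) partially overlaps it — only the 165.75 mm² overlap (of its 577.50 mm²) is removed, clipping the outline — boundary = 93.00 mm. Overall, the cross-section is a single solid region. Total boundary length (outer) = 93.00 mm.

93.00 mm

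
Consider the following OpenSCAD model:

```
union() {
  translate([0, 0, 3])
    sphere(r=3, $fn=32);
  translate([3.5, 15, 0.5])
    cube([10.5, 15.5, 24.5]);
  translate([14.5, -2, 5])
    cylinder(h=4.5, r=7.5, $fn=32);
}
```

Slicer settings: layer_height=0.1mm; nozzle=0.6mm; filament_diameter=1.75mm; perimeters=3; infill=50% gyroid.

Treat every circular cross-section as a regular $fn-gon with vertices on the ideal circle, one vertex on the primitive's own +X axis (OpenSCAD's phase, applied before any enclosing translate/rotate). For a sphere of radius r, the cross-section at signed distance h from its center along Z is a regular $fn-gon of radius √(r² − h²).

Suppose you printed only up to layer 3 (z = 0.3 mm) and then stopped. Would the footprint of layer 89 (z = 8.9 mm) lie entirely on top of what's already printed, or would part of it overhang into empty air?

part overhangs

Compare the two slices. At z = 0.3: the sphere: section is a regular 32-gon, circumradius = √(r²−h²) = √(3²−2.7²) = 1.308 (area = (32/2)·1.308²·sin(360°/32) = 5.34 mm²); the cube at (3.5, 15) does not reach this height (z outside [0.5, 25]); the cylinder at (14.5, -2) is absent (z outside [5, 9.5]); Combining (union): only the r=3 sphere is present, so the union is just that shape — area = 5.34 mm². At z = 8.9: the sphere does not reach this height (|z−center|=5.900 > r=3); the cube at (3.5, 15) (footprint 10.5×15.5) is included at this height (area 162.75 mm²); the r=7.5 cylinder at (14.5, -2) contributes a regular 32-gon of circumradius 7.5 (area = (32/2)·7.500²·sin(360°/32) = 175.58 mm²); Taking the union: the 2 present regions are separate (no shared area or edge), so areas and boundary lengths simply add and each stays a separate island — area = 338.33 mm². Checking containment: at z = 8.9 the cross-section extends beyond the z = 0.3 cross-section by about 338.33 mm².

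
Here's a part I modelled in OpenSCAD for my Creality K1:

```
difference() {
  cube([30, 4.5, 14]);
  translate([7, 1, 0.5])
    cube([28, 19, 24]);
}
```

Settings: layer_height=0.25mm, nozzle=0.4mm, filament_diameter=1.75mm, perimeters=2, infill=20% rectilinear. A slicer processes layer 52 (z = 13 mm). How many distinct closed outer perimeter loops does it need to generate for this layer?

1

At z = 13 mm: the cube (footprint 30×4.5) is included at this height; the cube at (7, 1) is present — its section is the full 28×19 rectangle; Subtracting the remaining from the first: starting from the 30×4.5 cube, the 28×19 cube at (7, 1) partially overlaps it — only the 80.50 mm² overlap (of its 532.00 mm²) is removed, clipping the outline — 1 connected region. The result has 1 disconnected region.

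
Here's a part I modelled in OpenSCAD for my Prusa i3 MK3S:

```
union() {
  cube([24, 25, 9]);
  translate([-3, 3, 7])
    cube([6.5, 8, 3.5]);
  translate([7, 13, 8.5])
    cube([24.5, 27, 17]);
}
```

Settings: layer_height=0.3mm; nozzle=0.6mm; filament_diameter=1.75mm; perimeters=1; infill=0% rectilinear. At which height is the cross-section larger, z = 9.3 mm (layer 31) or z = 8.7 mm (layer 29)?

layer 29 (z = 8.7 mm)

Layer 31 (z = 9.3): the cube does not reach this height (z outside [0, 9]); the 6.5×8 cube at (-3, 3) contributes its full rectangle (area 52.00 mm²); the 24.5×27 cube at (7, 13) contributes its full rectangle (area 661.50 mm²); Merging all regions: the 2 present regions are separate (no shared area or edge), so areas and boundary lengths simply add and each stays a separate island — area = 713.50 mm². So its area = 713.50 mm². Layer 29 (z = 8.7): the cube is present — its section is the full 24×25 rectangle (area 600.00 mm²); the 6.5×8 cube at (-3, 3) contributes its full rectangle (area 52.00 mm²); the 24.5×27 cube at (7, 13) contributes its full rectangle (area 661.50 mm²); Merging all regions: the regions partially overlap — summed areas 1313.50 mm² minus the doubly-counted overlap 232.00 mm² gives 1081.50 mm² — area = 1081.50 mm². So its area = 1081.50 mm². Layer 29 is larger (1081.50 vs 713.50 mm²).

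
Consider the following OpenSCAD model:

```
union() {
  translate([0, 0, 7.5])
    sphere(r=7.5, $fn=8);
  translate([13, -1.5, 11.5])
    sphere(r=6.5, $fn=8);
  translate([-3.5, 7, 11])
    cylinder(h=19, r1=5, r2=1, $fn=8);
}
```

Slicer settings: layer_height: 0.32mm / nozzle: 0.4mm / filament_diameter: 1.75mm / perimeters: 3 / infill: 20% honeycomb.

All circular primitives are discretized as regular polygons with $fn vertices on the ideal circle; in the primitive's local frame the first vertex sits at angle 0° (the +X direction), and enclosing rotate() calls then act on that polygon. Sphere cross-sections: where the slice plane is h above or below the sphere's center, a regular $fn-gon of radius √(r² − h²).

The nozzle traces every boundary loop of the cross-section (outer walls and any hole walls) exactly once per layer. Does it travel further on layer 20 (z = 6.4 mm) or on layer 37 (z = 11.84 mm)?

Layer 20 (z = 6.4): the r=7.5 sphere slices to a regular 8-gon of circumradius 7.419 (√(r²−h²) with h=1.1 from center) (perimeter = 2·8·7.419·sin(180°/8) = 45.43 mm); the r=6.5 sphere at (13, -1.5) contributes a regular 8-gon of circumradius √(6.5²−5.1²) = 4.030 (perimeter = 2·8·4.030·sin(180°/8) = 24.67 mm); the cone at (-3.5, 7) is absent (z outside [11, 30]); Combining (union): the 2 present regions are separate (no shared area or edge), so areas and boundary lengths simply add and each stays a separate island — boundary = 70.10 mm. So its perimeter = 70.10 mm. Layer 37 (z = 11.84): the r=7.5 sphere slices to a regular 8-gon of circumradius 6.117 (√(r²−h²) with h=4.34 from center) (perimeter = 2·8·6.117·sin(180°/8) = 37.45 mm); the r=6.5 sphere at (13, -1.5) contributes a regular 8-gon of circumradius √(6.5²−0.34²) = 6.491 (perimeter = 2·8·6.491·sin(180°/8) = 39.74 mm); the cone at (-3.5, 7) (r1=5→r2=1) has section circumradius 4.823 here — a regular 8-gon (perimeter = 2·8·4.823·sin(180°/8) = 29.53 mm); Taking the union: the regions partially overlap (shared area 12.00 mm²), so the edge portions inside another operand are dropped and the merged outline is re-measured after clipping — boundary = 91.85 mm. So its perimeter = 91.85 mm. Layer 37 is larger (91.85 vs 70.10 mm).

layer 37 (z = 11.84 mm)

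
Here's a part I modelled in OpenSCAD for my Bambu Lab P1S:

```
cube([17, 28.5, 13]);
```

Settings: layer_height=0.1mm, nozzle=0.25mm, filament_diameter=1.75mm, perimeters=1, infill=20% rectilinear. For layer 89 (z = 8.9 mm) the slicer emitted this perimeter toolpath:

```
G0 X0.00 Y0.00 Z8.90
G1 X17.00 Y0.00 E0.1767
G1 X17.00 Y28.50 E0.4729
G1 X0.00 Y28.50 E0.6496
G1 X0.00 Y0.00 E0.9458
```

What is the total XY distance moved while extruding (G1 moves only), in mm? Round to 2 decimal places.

Sum the Euclidean lengths of each G1 segment: total = 91.00 mm.

91.00 mm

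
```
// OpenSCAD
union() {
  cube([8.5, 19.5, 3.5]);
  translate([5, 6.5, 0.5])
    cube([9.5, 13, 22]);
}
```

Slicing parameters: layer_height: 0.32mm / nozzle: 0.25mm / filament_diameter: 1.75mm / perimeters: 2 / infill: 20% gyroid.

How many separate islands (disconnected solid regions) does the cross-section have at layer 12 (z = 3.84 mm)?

1

At z = 3.84 mm: the cube is not intersected at this z (z outside [0, 3.5]); the cube at (5, 6.5) is present — its section is the full 9.5×13 rectangle; Taking the union: only the 9.5×13 cube at (5, 6.5) is present, so the union is just that shape — 1 connected region. Overall, the cross-section is a single solid region. Island count = 1.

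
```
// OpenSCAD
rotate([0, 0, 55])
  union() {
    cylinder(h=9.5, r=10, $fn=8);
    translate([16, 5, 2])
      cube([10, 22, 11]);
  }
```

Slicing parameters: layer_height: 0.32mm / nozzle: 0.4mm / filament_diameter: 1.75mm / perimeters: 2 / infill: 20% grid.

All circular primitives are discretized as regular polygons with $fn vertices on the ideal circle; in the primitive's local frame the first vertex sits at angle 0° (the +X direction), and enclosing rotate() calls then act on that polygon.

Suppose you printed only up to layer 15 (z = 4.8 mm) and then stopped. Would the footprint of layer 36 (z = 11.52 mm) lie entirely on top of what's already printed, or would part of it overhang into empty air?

Compare the two slices. At z = 4.8: the cylinder: section is a regular 8-gon, circumradius r=10 (area = (8/2)·10.000²·sin(360°/8) = 282.84 mm²); the cube at (16, 5) (footprint 10×22) is included at this height (area 220.00 mm²); Combining (union): the 2 present regions are separate (no shared area or edge), so areas and boundary lengths simply add and each stays a separate island — area = 502.84 mm²; (whole slice rotated 55° about Z — lengths, areas and connectivity unchanged). At z = 11.52: the cylinder is absent (z outside [0, 9.5]); the cube at (16, 5) is present — its section is the full 10×22 rectangle (area 220.00 mm²); Taking the union: only the 10×22 cube at (16, 5) is present, so the union is just that shape — area = 220.00 mm²; (whole slice rotated 55° about Z — lengths, areas and connectivity unchanged). Checking containment: the cross-section at z = 11.52 is a subset of the cross-section at z = 4.8.

entirely on top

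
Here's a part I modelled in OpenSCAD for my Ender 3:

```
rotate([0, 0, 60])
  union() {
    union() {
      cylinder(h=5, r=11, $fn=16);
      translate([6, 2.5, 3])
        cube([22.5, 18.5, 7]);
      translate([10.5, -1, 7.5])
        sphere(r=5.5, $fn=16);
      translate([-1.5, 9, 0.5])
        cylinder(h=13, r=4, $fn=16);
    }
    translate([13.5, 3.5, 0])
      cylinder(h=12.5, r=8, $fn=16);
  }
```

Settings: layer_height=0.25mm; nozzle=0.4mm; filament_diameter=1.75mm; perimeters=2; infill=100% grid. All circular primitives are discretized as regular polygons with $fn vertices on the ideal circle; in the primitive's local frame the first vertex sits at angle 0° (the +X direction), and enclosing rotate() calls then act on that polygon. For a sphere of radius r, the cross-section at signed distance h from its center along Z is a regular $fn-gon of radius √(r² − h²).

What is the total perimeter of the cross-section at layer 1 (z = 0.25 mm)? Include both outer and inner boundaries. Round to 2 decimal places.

91.28 mm

At z = 0.25 mm: the r=11 cylinder contributes a regular 16-gon of circumradius 11 (perimeter = 2·16·11.000·sin(180°/16) = 68.67 mm); the cube at (6, 2.5) is absent (z outside [3, 10]); the sphere at (10.5, -1) is not intersected at this z (|z−center|=7.250 > r=5.5); the cylinder at (-1.5, 9) is absent (z outside [0.5, 13.5]); Combining (union): only the r=11 cylinder is present, so the union is just that shape — boundary = 68.67 mm; the r=8 cylinder at (13.5, 3.5) contributes a regular 16-gon of circumradius 8 (perimeter = 2·16·8.000·sin(180°/16) = 49.94 mm); Combining (union): the regions partially overlap (shared area 40.61 mm²), so the edge portions inside another operand are dropped and the merged outline is re-measured after clipping — boundary = 91.28 mm; (rotated 60° about Z; rotation is an isometry so areas/perimeters/island counts are preserved). Overall, the cross-section is a single solid region. Total boundary length (outer) = 91.28 mm.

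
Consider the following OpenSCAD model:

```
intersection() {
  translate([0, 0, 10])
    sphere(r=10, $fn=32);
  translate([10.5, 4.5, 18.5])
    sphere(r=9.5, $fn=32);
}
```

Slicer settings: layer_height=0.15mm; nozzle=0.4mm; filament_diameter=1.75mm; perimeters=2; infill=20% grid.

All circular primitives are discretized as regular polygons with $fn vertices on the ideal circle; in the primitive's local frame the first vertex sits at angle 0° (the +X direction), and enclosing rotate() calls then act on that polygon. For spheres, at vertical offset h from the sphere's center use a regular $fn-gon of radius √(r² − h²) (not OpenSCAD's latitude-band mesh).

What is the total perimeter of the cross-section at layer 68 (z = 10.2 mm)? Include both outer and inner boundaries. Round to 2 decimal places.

17.95 mm

At z = 10.2 mm: the sphere: section is a regular 32-gon, circumradius = √(r²−h²) = √(10²−0.2²) = 9.998 (perimeter = 2·32·9.998·sin(180°/32) = 62.72 mm); the r=9.5 sphere at (10.5, 4.5) slices to a regular 32-gon of circumradius 4.622 (√(r²−h²) with h=8.3 from center) (perimeter = 2·32·4.622·sin(180°/32) = 28.99 mm); After intersecting: the r=9.5 sphere at (10.5, 4.5) partially overlaps the r=10 sphere; clipping to the common part keeps 17.61 mm² — boundary = 17.95 mm. Overall, the cross-section is a single solid region. Total boundary length (outer) = 17.95 mm.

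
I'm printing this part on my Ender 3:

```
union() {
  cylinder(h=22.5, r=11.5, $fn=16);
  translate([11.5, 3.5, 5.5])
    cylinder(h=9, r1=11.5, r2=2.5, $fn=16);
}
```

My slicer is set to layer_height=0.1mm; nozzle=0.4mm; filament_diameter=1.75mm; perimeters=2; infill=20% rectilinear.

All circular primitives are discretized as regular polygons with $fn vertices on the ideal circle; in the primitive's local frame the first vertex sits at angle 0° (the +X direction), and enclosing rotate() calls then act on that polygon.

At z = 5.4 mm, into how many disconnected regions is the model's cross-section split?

At z = 5.4 mm: the r=11.5 cylinder gives a regular 16-gon of circumradius 11.5 (constant along its height); the cone at (11.5, 3.5) is absent (z outside [5.5, 14.5]); Combining (union): only the r=11.5 cylinder is present, so the union is just that shape — 1 connected region. The result has 1 disconnected region.

1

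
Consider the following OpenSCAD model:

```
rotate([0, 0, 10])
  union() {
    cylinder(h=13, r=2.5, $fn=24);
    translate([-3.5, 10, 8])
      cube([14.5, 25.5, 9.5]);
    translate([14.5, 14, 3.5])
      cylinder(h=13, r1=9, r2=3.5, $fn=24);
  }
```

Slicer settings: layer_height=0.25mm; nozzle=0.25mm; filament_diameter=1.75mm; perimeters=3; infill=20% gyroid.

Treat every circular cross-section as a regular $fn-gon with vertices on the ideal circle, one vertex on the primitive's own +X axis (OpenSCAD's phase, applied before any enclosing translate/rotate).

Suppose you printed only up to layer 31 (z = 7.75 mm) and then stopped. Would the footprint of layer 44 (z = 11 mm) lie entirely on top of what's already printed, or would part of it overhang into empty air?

Compare the two slices. At z = 7.75: the r=2.5 cylinder gives a regular 24-gon of circumradius 2.5 (constant along its height) (area = (24/2)·2.500²·sin(360°/24) = 19.41 mm²); the cube at (-3.5, 10) is absent (z outside [8, 17.5]); the cone at (14.5, 14) contributes a regular 24-gon of circumradius 7.202 (interpolated between r1=9 and r2=3.5 at t=0.327) (area = (24/2)·7.202²·sin(360°/24) = 161.09 mm²); Merging all regions: the 2 present regions are separate (no shared area or edge), so areas and boundary lengths simply add and each stays a separate island — area = 180.50 mm²; (rotated 10° about Z; rotation is an isometry so areas/perimeters/island counts are preserved). At z = 11: the r=2.5 cylinder contributes a regular 24-gon of circumradius 2.5 (area = (24/2)·2.500²·sin(360°/24) = 19.41 mm²); the cube at (-3.5, 10) (footprint 14.5×25.5) is included at this height (area 369.75 mm²); the cone at (14.5, 14): at t=0.577 of its height the radius interpolates to r₁+(r₂−r₁)t = 5.827, giving a regular 24-gon of that circumradius (area = (24/2)·5.827²·sin(360°/24) = 105.45 mm²); Taking the union: the regions partially overlap — summed areas 494.61 mm² minus the doubly-counted overlap 14.57 mm² gives 480.05 mm² — area = 480.05 mm²; (whole slice rotated 10° about Z — lengths, areas and connectivity unchanged). Checking containment: at z = 11 the cross-section extends beyond the z = 7.75 cross-section by about 340.42 mm².

part overhangs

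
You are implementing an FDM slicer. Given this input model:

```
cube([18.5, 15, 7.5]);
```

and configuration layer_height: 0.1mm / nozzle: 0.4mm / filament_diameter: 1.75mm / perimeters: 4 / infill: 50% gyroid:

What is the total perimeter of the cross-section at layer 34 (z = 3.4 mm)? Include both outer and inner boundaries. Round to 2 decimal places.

67.00 mm

At z = 3.4 mm: the cube (footprint 18.5×15) is included at this height (perimeter 67.00 mm). Overall, the cross-section is a single solid region. Total boundary length (outer) = 67.00 mm.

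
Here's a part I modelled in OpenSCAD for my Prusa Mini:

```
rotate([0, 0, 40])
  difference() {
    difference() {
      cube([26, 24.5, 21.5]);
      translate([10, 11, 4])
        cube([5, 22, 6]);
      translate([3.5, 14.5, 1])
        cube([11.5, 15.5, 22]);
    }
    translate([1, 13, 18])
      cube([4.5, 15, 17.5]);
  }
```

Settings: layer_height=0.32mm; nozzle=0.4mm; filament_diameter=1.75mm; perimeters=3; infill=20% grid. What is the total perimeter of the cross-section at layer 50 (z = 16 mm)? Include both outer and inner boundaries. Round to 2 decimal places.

At z = 16 mm: the cube is present — its section is the full 26×24.5 rectangle (perimeter 101.00 mm); the cube at (10, 11) is absent (z outside [4, 10]); the 11.5×15.5 cube at (3.5, 14.5) contributes its full rectangle (perimeter 54.00 mm); After the difference (first − rest): starting from the 26×24.5 cube, the 11.5×15.5 cube at (3.5, 14.5) partially overlaps it — only the 115.00 mm² overlap (of its 178.25 mm²) is removed, clipping the outline — boundary = 121.00 mm; the cube at (1, 13) is absent (z outside [18, 35.5]); Subtracting the remaining from the first: none of the subtracted shapes is present at this height, so that combined region is unchanged — boundary = 121.00 mm; (rotated 40° about Z; rotation is an isometry so areas/perimeters/island counts are preserved). Overall, the cross-section is a single solid region. Total boundary length (outer) = 121.00 mm.

121.00 mm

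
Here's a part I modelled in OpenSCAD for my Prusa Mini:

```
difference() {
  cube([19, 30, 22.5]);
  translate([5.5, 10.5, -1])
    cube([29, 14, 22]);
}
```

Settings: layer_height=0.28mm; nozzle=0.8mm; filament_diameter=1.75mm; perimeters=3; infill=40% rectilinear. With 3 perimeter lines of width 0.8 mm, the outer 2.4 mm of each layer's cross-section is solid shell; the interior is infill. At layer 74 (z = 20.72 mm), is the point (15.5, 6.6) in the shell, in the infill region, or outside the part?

infill

At z = 20.72 mm: the 19×30 cube contributes its full rectangle; the cube at (5.5, 10.5) (footprint 29×14) is included at this height; After the difference (first − rest): starting from the 19×30 cube, the 29×14 cube at (5.5, 10.5) partially overlaps it — only the 189.00 mm² overlap (of its 406.00 mm²) is removed, clipping the outline — 1 connected region. Overall, the cross-section is a single solid region. The nearest boundary edge runs (19.00, 10.50)→(19.00, 0.00); distance from the point to it = 3.50 mm. The point is inside the cross-section and 3.50 mm from the nearest boundary — more than the 2.4 mm shell width (3 × 0.8), so it's in the infill interior.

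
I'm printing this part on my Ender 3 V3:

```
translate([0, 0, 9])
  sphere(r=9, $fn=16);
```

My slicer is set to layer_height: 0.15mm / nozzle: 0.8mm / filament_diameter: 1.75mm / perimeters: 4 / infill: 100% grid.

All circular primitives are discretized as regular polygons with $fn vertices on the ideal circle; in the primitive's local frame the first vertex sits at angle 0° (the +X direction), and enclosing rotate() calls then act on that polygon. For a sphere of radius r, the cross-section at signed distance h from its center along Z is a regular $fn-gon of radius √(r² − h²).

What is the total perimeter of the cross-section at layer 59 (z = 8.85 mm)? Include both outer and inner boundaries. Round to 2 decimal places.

56.18 mm

At z = 8.85 mm: the sphere: section is a regular 16-gon, circumradius = √(r²−h²) = √(9²−0.15²) = 8.999 (perimeter = 2·16·8.999·sin(180°/16) = 56.18 mm). Overall, the cross-section is a single solid region. Total boundary length (outer) = 56.18 mm.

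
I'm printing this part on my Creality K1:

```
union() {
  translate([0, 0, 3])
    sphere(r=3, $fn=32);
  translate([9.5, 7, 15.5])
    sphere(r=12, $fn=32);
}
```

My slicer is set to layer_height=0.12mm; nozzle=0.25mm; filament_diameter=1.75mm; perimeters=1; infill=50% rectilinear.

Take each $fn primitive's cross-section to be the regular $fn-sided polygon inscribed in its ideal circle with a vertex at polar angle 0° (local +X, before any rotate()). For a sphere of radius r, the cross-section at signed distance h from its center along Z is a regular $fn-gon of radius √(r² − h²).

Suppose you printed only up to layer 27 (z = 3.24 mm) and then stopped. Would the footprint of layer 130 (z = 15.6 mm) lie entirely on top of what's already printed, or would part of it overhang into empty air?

Compare the two slices. At z = 3.24: the sphere: section is a regular 32-gon, circumradius = √(r²−h²) = √(3²−0.24²) = 2.990 (area = (32/2)·2.990²·sin(360°/32) = 27.91 mm²); the sphere at (9.5, 7) does not reach this height (|z−center|=12.260 > r=12); Merging all regions: only the r=3 sphere is present, so the union is just that shape — area = 27.91 mm². At z = 15.6: the sphere is absent (|z−center|=12.600 > r=3); the sphere at (9.5, 7): section is a regular 32-gon, circumradius = √(r²−h²) = √(12²−0.1²) = 12.000 (area = (32/2)·12.000²·sin(360°/32) = 449.46 mm²); Merging all regions: only the r=12 sphere at (9.5, 7) is present, so the union is just that shape — area = 449.46 mm². Checking containment: at z = 15.6 the cross-section extends beyond the z = 3.24 cross-section by about 435.28 mm².

part overhangs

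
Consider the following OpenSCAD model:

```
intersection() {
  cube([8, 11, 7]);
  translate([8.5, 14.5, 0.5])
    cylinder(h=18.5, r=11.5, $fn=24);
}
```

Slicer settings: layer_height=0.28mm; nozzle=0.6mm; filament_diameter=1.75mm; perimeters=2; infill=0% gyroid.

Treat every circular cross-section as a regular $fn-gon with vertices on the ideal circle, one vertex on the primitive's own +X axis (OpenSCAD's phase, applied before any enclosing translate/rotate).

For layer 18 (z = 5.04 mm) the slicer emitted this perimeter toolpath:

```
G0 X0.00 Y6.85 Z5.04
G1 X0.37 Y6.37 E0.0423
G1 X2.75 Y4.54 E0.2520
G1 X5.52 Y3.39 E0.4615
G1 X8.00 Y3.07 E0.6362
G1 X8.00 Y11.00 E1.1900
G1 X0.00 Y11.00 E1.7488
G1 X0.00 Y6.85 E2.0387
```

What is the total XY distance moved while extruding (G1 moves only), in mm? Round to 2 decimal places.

Sum the Euclidean lengths of each G1 segment: total = 29.19 mm.

29.19 mm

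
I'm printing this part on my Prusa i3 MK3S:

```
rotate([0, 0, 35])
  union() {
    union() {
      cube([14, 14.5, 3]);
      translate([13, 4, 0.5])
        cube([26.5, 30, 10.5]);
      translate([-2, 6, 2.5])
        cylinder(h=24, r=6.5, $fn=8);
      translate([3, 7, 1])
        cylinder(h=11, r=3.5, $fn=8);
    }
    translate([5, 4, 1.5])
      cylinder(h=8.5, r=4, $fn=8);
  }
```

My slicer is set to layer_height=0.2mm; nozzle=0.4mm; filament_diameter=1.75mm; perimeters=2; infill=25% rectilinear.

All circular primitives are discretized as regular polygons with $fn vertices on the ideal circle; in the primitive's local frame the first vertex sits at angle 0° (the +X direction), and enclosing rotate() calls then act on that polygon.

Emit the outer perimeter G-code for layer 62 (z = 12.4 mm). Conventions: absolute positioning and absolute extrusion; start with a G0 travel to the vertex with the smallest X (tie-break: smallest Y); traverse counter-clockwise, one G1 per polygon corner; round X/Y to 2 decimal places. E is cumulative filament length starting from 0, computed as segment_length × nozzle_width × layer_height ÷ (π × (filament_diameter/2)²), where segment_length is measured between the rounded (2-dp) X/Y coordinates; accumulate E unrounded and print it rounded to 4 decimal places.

At z = 12.4 mm: the cube is absent (z outside [0, 3]); the cube at (13, 4) does not reach this height (z outside [0.5, 11]); the r=6.5 cylinder at (-2, 6) gives a regular 8-gon of circumradius 6.5 (constant along its height); the cylinder at (3, 7) is not intersected at this z (z outside [1, 12]); Taking the union: only the r=6.5 cylinder at (-2, 6) is present, so the union is just that shape — 1 connected region; the cylinder at (5, 4) is absent (z outside [1.5, 10]); Merging all regions: only that combined region is present, so the union is just that shape — 1 connected region; (rotated 35° about Z; rotation is an isometry so areas/perimeters/island counts are preserved). The outline is a single polygon with 8 vertices. Extrusion per mm of travel: 0.4 × 0.2 / (π × 0.875²) = 0.033260. Accumulating E over each segment gives final E = 1.3236.

G0 X-11.48 Y4.90 Z12.40
G1 X-10.40 Y0.04 E0.1656
G1 X-6.21 Y-2.63 E0.3308
G1 X-1.35 Y-1.56 E0.4964
G1 X1.32 Y2.64 E0.6619
G1 X0.24 Y7.50 E0.8275
G1 X-3.95 Y10.17 E0.9927
G1 X-8.81 Y9.09 E1.1583
G1 X-11.48 Y4.90 E1.3236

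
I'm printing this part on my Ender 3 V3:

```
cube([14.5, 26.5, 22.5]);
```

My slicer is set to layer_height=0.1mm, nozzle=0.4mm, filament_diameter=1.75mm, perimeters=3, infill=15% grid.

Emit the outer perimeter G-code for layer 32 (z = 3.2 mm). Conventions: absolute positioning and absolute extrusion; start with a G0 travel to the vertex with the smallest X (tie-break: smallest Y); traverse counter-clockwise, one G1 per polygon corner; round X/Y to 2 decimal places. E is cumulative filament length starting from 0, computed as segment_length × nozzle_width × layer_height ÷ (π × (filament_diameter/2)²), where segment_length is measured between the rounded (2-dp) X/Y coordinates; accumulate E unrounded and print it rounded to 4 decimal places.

G0 X0.00 Y0.00 Z3.20
G1 X14.50 Y0.00 E0.2411
G1 X14.50 Y26.50 E0.6818
G1 X0.00 Y26.50 E0.9230
G1 X0.00 Y0.00 E1.3637

At z = 3.2 mm: the cube (footprint 14.5×26.5) is included at this height. The outline is a single polygon with 4 vertices. Extrusion per mm of travel: 0.4 × 0.1 / (π × 0.875²) = 0.016630. Accumulating E over each segment gives final E = 1.3637.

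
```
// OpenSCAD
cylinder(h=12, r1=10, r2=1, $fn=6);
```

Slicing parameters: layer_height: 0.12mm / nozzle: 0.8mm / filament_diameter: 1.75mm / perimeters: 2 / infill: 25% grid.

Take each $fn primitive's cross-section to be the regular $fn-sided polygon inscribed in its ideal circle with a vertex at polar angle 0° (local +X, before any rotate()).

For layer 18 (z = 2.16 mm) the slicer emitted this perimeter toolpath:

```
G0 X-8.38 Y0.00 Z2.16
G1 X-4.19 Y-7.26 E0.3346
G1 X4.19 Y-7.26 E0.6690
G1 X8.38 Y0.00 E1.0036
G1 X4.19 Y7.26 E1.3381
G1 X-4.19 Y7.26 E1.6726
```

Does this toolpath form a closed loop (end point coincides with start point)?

Start point (G0): (-8.38, 0.00). End point (last G1): the path does not return to the start — open.

no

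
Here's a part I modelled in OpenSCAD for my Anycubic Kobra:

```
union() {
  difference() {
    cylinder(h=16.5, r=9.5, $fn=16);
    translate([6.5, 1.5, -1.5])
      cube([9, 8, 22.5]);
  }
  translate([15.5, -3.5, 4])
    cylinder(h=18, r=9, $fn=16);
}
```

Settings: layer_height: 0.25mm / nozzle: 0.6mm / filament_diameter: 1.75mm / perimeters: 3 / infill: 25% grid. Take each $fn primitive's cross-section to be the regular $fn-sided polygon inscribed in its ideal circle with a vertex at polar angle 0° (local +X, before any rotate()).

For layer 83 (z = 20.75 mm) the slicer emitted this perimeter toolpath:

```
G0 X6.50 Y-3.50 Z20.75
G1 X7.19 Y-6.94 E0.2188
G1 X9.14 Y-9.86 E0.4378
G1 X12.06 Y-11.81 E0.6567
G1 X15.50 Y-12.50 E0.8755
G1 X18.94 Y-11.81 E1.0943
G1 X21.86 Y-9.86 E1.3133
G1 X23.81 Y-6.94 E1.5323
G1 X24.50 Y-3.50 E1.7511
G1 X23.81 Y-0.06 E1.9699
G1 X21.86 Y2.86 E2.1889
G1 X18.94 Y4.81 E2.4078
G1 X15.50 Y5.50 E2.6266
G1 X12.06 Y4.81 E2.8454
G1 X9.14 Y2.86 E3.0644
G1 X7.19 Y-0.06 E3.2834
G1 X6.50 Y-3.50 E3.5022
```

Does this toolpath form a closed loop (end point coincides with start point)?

Start point (G0): (6.50, -3.50). End point (last G1): the path returns to the start — closed.

yes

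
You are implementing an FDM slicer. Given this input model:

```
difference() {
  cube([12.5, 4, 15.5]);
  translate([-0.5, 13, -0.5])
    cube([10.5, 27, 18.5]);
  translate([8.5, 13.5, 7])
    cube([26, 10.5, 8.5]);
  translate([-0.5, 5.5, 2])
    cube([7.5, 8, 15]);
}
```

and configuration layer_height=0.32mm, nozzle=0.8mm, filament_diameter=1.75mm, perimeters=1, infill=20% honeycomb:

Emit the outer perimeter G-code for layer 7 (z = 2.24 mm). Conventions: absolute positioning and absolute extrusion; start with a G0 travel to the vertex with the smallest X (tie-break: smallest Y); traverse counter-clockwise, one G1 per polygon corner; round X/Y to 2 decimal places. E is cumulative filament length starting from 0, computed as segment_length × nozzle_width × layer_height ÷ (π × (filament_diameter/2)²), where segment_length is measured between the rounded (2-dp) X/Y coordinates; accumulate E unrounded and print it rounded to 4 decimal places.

G0 X0.00 Y0.00 Z2.24
G1 X12.50 Y0.00 E1.3304
G1 X12.50 Y4.00 E1.7561
G1 X0.00 Y4.00 E3.0865
G1 X0.00 Y0.00 E3.5123

At z = 2.24 mm: the cube is present — its section is the full 12.5×4 rectangle; the cube at (-0.5, 13) (footprint 10.5×27) is included at this height; the cube at (8.5, 13.5) is absent (z outside [7, 15.5]); the 7.5×8 cube at (-0.5, 5.5) contributes its full rectangle; Taking the first minus the rest: starting from the 12.5×4 cube, the 10.5×27 cube at (-0.5, 13) misses the remaining region (no effect); the 7.5×8 cube at (-0.5, 5.5) misses the remaining region (no effect) — 1 connected region. The outline is a single polygon with 4 vertices. Extrusion per mm of travel: 0.8 × 0.32 / (π × 0.875²) = 0.106432. Accumulating E over each segment gives final E = 3.5123.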